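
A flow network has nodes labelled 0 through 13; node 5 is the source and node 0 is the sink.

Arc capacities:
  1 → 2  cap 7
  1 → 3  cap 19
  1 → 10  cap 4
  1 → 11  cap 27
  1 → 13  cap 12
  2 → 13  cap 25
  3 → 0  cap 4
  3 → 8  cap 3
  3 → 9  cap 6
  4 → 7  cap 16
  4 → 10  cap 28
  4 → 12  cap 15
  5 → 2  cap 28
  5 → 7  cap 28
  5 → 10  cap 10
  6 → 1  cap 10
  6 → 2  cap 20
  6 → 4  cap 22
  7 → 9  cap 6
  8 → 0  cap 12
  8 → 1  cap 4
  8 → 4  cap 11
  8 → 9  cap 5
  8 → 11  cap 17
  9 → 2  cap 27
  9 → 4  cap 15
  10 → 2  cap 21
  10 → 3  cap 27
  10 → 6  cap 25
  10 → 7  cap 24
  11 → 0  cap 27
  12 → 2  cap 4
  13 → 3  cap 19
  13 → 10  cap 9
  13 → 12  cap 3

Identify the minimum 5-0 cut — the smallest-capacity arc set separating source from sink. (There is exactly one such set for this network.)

Min-cut arcs: {(3,0), (3,8), (6,1)} (total capacity 17)

augment #1: 5→10→3→0 push 4
augment #2: 5→10→3→8→0 push 3
augment #3: 5→10→6→1→11→0 push 3
augment #4: 5→2→13→10→6→1→11→0 push 7
max flow = 17; residual-reachable set from 5 gives S-side
cut edges (S→T): {(3,0), (3,8), (6,1)} total cap 17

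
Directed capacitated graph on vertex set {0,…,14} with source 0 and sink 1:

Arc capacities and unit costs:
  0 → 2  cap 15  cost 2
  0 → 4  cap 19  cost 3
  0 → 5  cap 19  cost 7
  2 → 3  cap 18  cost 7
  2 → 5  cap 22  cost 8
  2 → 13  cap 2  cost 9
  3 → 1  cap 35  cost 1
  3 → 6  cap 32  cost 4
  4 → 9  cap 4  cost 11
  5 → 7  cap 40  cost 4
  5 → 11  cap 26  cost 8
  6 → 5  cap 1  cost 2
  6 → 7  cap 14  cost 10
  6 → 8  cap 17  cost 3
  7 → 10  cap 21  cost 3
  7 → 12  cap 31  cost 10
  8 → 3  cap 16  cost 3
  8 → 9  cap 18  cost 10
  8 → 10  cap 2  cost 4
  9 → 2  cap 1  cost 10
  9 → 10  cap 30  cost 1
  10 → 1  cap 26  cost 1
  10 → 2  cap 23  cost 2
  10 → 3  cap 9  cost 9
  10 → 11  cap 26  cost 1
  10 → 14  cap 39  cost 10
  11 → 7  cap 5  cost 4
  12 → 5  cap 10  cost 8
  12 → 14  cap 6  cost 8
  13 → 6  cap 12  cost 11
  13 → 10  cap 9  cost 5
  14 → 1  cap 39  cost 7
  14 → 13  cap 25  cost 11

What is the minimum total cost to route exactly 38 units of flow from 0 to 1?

shortest-cost path #1: 0→2→3→1 push 15 @ unit cost 10 (adds 150)
shortest-cost path #2: 0→5→7→10→1 push 19 @ unit cost 15 (adds 285)
shortest-cost path #3: 0→4→9→10→1 push 4 @ unit cost 16 (adds 64)
total cost = 499

Minimum cost for 38 units: 499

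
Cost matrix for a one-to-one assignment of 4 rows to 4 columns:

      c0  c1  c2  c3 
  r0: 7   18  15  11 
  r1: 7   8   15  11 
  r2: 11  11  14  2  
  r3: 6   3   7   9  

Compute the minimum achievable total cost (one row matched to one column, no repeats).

Minimum assignment cost: 24

optimal assignment: row0→col0 (cost 7), row1→col1 (cost 8), row2→col3 (cost 2), row3→col2 (cost 7)
total = 7 + 8 + 2 + 7 = 24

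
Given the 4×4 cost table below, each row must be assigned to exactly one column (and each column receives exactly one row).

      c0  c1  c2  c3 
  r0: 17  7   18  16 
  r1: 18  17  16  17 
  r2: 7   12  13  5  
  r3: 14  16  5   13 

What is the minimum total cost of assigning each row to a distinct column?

optimal assignment: row0→col1 (cost 7), row1→col0 (cost 18), row2→col3 (cost 5), row3→col2 (cost 5)
total = 7 + 18 + 5 + 5 = 35

Minimum assignment cost: 35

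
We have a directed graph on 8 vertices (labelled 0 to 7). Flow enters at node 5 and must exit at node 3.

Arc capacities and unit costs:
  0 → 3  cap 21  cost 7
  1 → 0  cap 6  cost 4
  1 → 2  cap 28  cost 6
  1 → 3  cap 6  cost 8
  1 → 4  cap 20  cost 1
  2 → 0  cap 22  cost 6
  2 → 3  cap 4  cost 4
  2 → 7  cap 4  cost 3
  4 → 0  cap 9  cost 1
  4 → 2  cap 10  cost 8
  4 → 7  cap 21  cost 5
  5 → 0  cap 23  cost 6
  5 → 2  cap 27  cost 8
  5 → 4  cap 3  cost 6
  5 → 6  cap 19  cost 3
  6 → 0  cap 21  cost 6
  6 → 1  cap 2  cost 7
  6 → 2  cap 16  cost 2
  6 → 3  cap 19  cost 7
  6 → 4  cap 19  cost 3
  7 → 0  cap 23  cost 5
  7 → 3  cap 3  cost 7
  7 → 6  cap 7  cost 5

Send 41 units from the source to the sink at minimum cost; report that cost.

shortest-cost path #1: 5→6→2→3 push 4 @ unit cost 9 (adds 36)
shortest-cost path #2: 5→6→3 push 15 @ unit cost 10 (adds 150)
shortest-cost path #3: 5→0→3 push 21 @ unit cost 13 (adds 273)
shortest-cost path #4: 5→2→6→3 push 1 @ unit cost 13 (adds 13)
total cost = 472

Minimum cost for 41 units: 472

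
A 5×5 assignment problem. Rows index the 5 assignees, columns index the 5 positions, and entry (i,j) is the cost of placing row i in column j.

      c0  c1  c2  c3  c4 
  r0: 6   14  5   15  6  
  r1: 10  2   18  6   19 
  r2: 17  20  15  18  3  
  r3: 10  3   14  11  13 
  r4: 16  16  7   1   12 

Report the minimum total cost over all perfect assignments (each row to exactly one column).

Minimum assignment cost: 21

optimal assignment: row0→col2 (cost 5), row1→col1 (cost 2), row2→col4 (cost 3), row3→col0 (cost 10), row4→col3 (cost 1)
total = 5 + 2 + 3 + 10 + 1 = 21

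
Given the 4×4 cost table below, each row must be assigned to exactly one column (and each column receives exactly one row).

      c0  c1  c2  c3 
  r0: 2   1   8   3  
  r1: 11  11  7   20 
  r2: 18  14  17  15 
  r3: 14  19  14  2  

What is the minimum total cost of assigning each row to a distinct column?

optimal assignment: row0→col0 (cost 2), row1→col2 (cost 7), row2→col1 (cost 14), row3→col3 (cost 2)
total = 2 + 7 + 14 + 2 = 25

Minimum assignment cost: 25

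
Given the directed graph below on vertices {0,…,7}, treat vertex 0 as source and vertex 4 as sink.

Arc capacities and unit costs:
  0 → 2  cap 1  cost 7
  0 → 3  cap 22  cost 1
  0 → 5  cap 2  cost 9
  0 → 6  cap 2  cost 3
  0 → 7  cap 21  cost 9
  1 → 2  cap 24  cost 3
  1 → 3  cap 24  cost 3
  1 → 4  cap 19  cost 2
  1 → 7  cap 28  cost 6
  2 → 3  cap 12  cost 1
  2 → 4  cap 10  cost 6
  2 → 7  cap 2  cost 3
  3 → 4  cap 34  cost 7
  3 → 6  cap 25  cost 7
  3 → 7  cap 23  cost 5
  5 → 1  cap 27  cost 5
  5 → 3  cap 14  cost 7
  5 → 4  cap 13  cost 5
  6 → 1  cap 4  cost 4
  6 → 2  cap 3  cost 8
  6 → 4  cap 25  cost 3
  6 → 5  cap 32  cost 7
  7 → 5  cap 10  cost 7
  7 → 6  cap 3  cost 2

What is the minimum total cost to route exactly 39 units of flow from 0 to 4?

Minimum cost for 39 units: 460

shortest-cost path #1: 0→6→4 push 2 @ unit cost 6 (adds 12)
shortest-cost path #2: 0→3→4 push 22 @ unit cost 8 (adds 176)
shortest-cost path #3: 0→2→4 push 1 @ unit cost 13 (adds 13)
shortest-cost path #4: 0→5→4 push 2 @ unit cost 14 (adds 28)
shortest-cost path #5: 0→7→6→4 push 3 @ unit cost 14 (adds 42)
shortest-cost path #6: 0→7→5→4 push 9 @ unit cost 21 (adds 189)
total cost = 460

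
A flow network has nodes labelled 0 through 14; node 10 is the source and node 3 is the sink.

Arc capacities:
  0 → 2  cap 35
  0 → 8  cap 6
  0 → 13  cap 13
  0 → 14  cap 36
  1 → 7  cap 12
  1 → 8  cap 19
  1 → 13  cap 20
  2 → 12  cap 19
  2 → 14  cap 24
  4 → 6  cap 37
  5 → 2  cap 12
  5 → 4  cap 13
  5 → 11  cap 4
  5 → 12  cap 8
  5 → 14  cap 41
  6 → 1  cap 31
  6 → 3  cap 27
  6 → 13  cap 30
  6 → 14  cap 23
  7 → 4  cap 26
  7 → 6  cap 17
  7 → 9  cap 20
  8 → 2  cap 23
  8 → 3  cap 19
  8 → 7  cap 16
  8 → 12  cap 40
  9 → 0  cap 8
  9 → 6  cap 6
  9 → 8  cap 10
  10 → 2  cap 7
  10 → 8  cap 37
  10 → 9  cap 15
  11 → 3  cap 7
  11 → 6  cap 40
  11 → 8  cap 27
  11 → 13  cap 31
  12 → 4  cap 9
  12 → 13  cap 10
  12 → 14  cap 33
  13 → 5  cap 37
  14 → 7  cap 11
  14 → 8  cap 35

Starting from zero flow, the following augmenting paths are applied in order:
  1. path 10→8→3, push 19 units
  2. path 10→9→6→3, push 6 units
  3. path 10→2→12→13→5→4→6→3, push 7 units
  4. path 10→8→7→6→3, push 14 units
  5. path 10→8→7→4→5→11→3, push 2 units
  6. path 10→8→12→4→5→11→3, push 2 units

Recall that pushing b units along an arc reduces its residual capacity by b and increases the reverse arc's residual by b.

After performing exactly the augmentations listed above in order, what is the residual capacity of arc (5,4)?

after path 1 (10→8→3, push 19): res(5,4)=13
after path 2 (10→9→6→3, push 6): res(5,4)=13
after path 3 (10→2→12→13→5→4→6→3, push 7): res(5,4)=6
after path 4 (10→8→7→6→3, push 14): res(5,4)=6
after path 5 (10→8→7→4→5→11→3, push 2): res(5,4)=8
after path 6 (10→8→12→4→5→11→3, push 2): res(5,4)=10

Residual capacity of (5,4): 10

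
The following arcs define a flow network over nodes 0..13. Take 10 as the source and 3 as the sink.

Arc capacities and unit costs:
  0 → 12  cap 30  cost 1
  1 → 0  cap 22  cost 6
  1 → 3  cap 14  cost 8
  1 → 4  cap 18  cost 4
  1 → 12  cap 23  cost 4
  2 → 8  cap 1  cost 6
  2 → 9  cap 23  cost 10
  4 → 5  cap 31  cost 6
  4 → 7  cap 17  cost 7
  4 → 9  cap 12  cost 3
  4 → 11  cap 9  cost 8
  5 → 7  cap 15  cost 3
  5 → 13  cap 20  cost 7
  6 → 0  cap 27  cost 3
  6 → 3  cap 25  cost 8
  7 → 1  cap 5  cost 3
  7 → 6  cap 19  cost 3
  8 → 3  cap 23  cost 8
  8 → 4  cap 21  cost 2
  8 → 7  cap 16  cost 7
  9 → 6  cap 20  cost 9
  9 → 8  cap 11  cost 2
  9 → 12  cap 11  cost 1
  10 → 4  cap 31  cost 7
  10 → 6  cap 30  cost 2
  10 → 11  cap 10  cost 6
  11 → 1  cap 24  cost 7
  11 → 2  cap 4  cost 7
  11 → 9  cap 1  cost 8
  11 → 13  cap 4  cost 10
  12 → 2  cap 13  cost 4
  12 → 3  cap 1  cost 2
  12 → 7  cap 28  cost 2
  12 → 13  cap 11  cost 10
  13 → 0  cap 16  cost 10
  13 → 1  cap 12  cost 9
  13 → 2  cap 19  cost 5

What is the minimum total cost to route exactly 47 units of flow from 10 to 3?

Minimum cost for 47 units: 680

shortest-cost path #1: 10→6→0→12→3 push 1 @ unit cost 8 (adds 8)
shortest-cost path #2: 10→6→3 push 25 @ unit cost 10 (adds 250)
shortest-cost path #3: 10→6→0→12→7→1→3 push 4 @ unit cost 19 (adds 76)
shortest-cost path #4: 10→4→9→8→3 push 11 @ unit cost 20 (adds 220)
shortest-cost path #5: 10→11→1→3 push 6 @ unit cost 21 (adds 126)
total cost = 680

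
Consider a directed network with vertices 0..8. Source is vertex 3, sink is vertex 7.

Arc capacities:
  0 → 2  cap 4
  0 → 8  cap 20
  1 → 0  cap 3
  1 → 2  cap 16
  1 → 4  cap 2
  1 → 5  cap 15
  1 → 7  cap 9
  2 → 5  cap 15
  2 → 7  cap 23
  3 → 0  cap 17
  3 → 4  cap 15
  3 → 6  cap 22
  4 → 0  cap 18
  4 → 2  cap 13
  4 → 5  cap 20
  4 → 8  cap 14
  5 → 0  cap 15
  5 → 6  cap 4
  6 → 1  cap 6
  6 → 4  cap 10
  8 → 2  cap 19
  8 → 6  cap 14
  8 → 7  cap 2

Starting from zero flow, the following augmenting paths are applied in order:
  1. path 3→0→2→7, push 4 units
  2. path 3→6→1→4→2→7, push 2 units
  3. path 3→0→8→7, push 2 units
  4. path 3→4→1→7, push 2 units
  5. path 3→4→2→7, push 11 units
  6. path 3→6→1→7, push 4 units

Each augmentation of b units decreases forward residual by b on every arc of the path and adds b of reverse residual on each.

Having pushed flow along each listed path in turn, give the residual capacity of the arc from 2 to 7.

Residual capacity of (2,7): 6

after path 1 (3→0→2→7, push 4): res(2,7)=19
after path 2 (3→6→1→4→2→7, push 2): res(2,7)=17
after path 3 (3→0→8→7, push 2): res(2,7)=17
after path 4 (3→4→1→7, push 2): res(2,7)=17
after path 5 (3→4→2→7, push 11): res(2,7)=6
after path 6 (3→6→1→7, push 4): res(2,7)=6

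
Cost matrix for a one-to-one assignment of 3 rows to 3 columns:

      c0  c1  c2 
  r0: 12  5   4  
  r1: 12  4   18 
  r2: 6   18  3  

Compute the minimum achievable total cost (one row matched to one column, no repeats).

Minimum assignment cost: 14

optimal assignment: row0→col2 (cost 4), row1→col1 (cost 4), row2→col0 (cost 6)
total = 4 + 4 + 6 = 14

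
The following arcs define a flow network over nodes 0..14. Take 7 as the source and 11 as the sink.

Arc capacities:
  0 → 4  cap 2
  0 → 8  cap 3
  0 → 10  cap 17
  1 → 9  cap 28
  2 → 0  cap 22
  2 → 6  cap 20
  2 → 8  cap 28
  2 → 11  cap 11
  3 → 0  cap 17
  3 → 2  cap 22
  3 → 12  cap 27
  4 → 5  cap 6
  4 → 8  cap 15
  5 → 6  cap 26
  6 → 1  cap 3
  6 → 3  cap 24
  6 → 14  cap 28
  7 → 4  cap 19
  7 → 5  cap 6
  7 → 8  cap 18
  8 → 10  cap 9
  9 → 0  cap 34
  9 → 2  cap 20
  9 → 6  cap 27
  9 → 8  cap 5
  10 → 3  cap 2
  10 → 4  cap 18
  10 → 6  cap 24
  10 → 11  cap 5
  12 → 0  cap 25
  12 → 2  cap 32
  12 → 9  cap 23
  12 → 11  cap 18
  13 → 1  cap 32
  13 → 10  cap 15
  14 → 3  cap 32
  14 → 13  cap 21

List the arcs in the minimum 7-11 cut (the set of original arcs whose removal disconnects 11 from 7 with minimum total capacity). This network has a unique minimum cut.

augment #1: 7→8→10→11 push 5
augment #2: 7→5→6→3→2→11 push 6
augment #3: 7→8→10→3→2→11 push 2
augment #4: 7→4→5→6→3→2→11 push 3
augment #5: 7→4→5→6→3→12→11 push 3
augment #6: 7→8→10→6→3→12→11 push 2
max flow = 21; residual-reachable set from 7 gives S-side
cut edges (S→T): {(4,5), (7,5), (8,10)} total cap 21

Min-cut arcs: {(4,5), (7,5), (8,10)} (total capacity 21)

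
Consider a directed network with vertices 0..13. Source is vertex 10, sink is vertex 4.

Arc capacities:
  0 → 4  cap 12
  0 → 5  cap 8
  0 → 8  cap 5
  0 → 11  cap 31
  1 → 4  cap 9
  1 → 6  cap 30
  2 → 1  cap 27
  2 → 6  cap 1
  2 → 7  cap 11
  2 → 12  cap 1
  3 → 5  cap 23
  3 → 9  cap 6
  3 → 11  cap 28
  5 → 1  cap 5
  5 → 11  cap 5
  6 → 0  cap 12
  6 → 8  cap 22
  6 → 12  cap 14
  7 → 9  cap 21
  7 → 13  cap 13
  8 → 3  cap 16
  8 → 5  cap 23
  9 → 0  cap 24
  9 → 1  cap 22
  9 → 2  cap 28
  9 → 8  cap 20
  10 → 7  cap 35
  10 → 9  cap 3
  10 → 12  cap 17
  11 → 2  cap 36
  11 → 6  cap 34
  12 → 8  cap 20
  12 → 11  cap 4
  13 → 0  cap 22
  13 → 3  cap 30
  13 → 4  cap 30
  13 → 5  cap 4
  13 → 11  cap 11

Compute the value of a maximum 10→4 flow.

augment #1: 10→7→13→4 bottleneck 13, total now 13
augment #2: 10→9→0→4 bottleneck 3, total now 16
augment #3: 10→7→9→0→4 bottleneck 9, total now 25
augment #4: 10→7→9→1→4 bottleneck 9, total now 34

Maximum flow value: 34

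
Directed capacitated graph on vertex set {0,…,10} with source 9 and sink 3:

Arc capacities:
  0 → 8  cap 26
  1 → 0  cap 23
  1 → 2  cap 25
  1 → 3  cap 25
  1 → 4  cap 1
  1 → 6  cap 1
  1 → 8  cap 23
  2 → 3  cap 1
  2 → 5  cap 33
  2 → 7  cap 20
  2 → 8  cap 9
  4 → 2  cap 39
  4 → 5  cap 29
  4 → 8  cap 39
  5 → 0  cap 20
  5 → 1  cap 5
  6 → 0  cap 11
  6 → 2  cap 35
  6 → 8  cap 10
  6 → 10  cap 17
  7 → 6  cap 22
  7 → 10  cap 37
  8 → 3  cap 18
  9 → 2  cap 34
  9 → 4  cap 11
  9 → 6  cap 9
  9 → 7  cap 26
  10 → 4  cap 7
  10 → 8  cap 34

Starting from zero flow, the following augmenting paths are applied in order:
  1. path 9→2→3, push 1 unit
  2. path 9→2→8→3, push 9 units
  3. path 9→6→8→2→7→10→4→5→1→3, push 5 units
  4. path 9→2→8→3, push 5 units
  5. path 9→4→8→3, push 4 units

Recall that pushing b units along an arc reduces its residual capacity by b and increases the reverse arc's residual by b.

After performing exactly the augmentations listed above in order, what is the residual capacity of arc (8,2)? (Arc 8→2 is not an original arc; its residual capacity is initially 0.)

Residual capacity of (8,2): 9

after path 1 (9→2→3, push 1): res(8,2)=0
after path 2 (9→2→8→3, push 9): res(8,2)=9
after path 3 (9→6→8→2→7→10→4→5→1→3, push 5): res(8,2)=4
after path 4 (9→2→8→3, push 5): res(8,2)=9
after path 5 (9→4→8→3, push 4): res(8,2)=9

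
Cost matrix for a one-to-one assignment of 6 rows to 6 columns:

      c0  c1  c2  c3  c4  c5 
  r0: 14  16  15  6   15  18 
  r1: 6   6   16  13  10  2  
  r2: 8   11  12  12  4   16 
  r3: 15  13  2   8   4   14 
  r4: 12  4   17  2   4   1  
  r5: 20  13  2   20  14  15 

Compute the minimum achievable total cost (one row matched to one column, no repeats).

optimal assignment: row0→col3 (cost 6), row1→col5 (cost 2), row2→col0 (cost 8), row3→col4 (cost 4), row4→col1 (cost 4), row5→col2 (cost 2)
total = 6 + 2 + 8 + 4 + 4 + 2 = 26

Minimum assignment cost: 26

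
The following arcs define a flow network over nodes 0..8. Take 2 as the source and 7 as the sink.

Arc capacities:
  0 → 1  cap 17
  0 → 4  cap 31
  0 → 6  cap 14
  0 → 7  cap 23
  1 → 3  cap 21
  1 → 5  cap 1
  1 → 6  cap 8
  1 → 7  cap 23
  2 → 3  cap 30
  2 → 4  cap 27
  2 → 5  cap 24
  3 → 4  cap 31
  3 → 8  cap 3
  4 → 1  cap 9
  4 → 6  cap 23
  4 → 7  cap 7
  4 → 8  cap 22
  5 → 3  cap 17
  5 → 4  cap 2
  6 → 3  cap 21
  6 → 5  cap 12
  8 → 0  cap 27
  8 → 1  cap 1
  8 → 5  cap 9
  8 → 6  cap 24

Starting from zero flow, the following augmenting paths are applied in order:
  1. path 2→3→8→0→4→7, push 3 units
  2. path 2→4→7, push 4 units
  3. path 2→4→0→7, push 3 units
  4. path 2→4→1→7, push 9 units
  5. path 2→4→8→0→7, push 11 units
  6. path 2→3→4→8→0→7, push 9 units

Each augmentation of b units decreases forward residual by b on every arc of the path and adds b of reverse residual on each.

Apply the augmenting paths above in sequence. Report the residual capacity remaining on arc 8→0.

after path 1 (2→3→8→0→4→7, push 3): res(8,0)=24
after path 2 (2→4→7, push 4): res(8,0)=24
after path 3 (2→4→0→7, push 3): res(8,0)=24
after path 4 (2→4→1→7, push 9): res(8,0)=24
after path 5 (2→4→8→0→7, push 11): res(8,0)=13
after path 6 (2→3→4→8→0→7, push 9): res(8,0)=4

Residual capacity of (8,0): 4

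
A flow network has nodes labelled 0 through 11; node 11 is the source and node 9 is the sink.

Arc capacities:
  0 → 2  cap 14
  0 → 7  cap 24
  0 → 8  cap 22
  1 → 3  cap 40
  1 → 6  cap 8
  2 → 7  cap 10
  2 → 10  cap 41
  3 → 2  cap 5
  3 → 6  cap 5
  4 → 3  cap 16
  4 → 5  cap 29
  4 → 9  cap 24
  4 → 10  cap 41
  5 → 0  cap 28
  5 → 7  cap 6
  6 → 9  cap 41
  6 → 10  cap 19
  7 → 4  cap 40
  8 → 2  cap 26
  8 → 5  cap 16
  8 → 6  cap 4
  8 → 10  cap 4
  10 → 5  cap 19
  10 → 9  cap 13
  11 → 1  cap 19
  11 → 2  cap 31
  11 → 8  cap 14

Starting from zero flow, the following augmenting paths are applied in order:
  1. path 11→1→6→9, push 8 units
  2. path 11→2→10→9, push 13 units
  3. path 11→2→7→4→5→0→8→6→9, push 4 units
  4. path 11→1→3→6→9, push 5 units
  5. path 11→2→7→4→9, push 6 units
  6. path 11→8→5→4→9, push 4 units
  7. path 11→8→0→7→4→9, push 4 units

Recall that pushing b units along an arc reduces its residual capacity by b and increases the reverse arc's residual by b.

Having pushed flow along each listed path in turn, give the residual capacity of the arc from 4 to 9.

Residual capacity of (4,9): 10

after path 1 (11→1→6→9, push 8): res(4,9)=24
after path 2 (11→2→10→9, push 13): res(4,9)=24
after path 3 (11→2→7→4→5→0→8→6→9, push 4): res(4,9)=24
after path 4 (11→1→3→6→9, push 5): res(4,9)=24
after path 5 (11→2→7→4→9, push 6): res(4,9)=18
after path 6 (11→8→5→4→9, push 4): res(4,9)=14
after path 7 (11→8→0→7→4→9, push 4): res(4,9)=10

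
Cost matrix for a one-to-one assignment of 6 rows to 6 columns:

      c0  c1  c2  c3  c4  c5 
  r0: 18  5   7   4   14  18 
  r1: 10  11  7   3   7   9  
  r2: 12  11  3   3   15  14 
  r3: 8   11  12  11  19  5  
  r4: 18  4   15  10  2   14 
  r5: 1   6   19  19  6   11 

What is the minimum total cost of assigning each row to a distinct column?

Minimum assignment cost: 19

optimal assignment: row0→col1 (cost 5), row1→col3 (cost 3), row2→col2 (cost 3), row3→col5 (cost 5), row4→col4 (cost 2), row5→col0 (cost 1)
total = 5 + 3 + 3 + 5 + 2 + 1 = 19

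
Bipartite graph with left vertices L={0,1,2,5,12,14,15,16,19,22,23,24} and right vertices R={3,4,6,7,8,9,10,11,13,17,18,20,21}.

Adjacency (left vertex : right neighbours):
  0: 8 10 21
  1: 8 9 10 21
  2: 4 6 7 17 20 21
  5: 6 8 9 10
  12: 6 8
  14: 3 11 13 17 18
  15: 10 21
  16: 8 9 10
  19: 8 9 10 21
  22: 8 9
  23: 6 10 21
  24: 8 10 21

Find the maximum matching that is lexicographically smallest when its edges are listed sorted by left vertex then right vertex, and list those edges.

Lex-smallest maximum matching: {(0,8), (1,9), (2,4), (5,6), (14,3), (15,10), (19,21)}

|M| = 7 (so the lex-smallest maximum matching has 7 edges)
process left vertices in ascending order; for each, take the smallest-labelled available neighbour that still permits 7 edges overall, or leave it unmatched if none does
lex-smallest matching: {0-8, 1-9, 2-4, 5-6, 14-3, 15-10, 19-21}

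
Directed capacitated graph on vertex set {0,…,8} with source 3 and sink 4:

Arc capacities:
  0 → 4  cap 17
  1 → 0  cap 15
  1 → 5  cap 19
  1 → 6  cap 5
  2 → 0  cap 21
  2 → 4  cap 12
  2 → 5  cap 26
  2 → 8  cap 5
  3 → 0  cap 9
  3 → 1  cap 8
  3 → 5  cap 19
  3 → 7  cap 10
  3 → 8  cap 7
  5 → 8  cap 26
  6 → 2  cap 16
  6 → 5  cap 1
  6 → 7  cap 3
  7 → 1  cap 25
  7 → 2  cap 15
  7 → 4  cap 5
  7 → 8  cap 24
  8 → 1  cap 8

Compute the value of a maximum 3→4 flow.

Maximum flow value: 32

augment #1: 3→0→4 bottleneck 9, total now 9
augment #2: 3→7→4 bottleneck 5, total now 14
augment #3: 3→1→0→4 bottleneck 8, total now 22
augment #4: 3→7→2→4 bottleneck 5, total now 27
augment #5: 3→8→1→6→2→4 bottleneck 5, total now 32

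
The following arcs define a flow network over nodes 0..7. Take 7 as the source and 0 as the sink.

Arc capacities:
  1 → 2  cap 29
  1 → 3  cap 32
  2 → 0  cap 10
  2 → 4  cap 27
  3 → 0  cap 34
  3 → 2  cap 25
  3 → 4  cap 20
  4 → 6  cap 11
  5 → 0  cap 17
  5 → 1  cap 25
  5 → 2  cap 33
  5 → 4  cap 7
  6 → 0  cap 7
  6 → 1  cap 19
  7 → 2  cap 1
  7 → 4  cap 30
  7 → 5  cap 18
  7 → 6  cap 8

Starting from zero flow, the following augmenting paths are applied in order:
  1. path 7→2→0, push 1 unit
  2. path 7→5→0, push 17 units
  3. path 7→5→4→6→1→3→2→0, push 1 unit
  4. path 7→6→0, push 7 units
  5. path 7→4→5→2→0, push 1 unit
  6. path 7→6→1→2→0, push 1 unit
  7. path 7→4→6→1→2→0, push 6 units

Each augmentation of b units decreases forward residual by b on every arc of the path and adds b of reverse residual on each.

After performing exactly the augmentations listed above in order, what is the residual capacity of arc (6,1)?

Residual capacity of (6,1): 11

after path 1 (7→2→0, push 1): res(6,1)=19
after path 2 (7→5→0, push 17): res(6,1)=19
after path 3 (7→5→4→6→1→3→2→0, push 1): res(6,1)=18
after path 4 (7→6→0, push 7): res(6,1)=18
after path 5 (7→4→5→2→0, push 1): res(6,1)=18
after path 6 (7→6→1→2→0, push 1): res(6,1)=17
after path 7 (7→4→6→1→2→0, push 6): res(6,1)=11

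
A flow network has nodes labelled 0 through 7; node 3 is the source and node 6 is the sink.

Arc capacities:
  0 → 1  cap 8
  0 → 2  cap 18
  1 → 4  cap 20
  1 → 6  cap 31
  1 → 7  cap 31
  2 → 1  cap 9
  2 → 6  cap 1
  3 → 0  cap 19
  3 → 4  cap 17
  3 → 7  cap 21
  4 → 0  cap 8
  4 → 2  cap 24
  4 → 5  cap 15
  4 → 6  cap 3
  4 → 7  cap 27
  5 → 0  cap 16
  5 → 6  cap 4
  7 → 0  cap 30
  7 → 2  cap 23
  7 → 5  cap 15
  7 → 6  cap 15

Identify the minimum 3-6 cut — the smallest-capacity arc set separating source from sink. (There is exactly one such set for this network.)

augment #1: 3→4→6 push 3
augment #2: 3→7→6 push 15
augment #3: 3→0→1→6 push 8
augment #4: 3→0→2→6 push 1
augment #5: 3→4→5→6 push 4
augment #6: 3→0→2→1→6 push 9
max flow = 40; residual-reachable set from 3 gives S-side
cut edges (S→T): {(0,1), (2,1), (2,6), (4,6), (5,6), (7,6)} total cap 40

Min-cut arcs: {(0,1), (2,1), (2,6), (4,6), (5,6), (7,6)} (total capacity 40)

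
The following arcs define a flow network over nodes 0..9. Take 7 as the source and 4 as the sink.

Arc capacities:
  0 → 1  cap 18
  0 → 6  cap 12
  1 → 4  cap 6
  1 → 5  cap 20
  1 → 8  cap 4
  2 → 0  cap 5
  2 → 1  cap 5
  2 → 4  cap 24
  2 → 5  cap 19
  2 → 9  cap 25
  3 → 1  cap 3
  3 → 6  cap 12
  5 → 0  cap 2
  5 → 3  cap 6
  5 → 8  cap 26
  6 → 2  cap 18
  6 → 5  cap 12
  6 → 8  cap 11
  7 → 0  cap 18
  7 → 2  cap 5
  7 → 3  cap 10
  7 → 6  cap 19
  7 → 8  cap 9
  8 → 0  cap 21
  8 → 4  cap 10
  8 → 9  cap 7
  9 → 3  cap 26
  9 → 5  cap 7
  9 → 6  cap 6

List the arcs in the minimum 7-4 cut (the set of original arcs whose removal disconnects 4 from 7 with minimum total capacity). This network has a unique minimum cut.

augment #1: 7→2→4 push 5
augment #2: 7→8→4 push 9
augment #3: 7→0→1→4 push 6
augment #4: 7→6→2→4 push 18
augment #5: 7→6→8→4 push 1
max flow = 39; residual-reachable set from 7 gives S-side
cut edges (S→T): {(1,4), (6,2), (7,2), (8,4)} total cap 39

Min-cut arcs: {(1,4), (6,2), (7,2), (8,4)} (total capacity 39)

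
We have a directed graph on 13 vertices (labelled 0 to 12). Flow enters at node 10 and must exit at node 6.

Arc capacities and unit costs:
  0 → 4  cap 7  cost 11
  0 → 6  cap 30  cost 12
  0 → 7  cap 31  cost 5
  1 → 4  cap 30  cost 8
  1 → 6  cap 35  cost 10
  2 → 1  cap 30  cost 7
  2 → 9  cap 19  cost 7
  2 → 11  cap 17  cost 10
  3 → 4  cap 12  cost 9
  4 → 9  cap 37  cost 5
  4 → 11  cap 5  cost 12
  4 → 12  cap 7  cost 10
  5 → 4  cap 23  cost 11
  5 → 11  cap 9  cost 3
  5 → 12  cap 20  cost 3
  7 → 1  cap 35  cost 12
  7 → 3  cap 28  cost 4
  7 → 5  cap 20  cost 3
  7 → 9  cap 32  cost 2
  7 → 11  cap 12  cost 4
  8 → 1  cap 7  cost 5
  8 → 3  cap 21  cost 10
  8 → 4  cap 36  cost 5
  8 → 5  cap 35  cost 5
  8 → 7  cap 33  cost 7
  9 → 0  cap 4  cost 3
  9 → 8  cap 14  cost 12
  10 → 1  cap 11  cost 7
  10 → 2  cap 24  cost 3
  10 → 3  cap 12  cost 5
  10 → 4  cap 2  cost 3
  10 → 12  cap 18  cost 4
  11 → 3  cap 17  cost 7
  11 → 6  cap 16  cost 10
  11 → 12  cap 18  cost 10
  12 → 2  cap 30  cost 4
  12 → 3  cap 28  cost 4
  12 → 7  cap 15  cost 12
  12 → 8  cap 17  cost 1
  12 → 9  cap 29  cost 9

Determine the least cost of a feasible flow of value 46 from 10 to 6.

shortest-cost path #1: 10→1→6 push 11 @ unit cost 17 (adds 187)
shortest-cost path #2: 10→2→1→6 push 24 @ unit cost 20 (adds 480)
shortest-cost path #3: 10→4→9→0→6 push 2 @ unit cost 23 (adds 46)
shortest-cost path #4: 10→12→8→1→2→11→6 push 7 @ unit cost 23 (adds 161)
shortest-cost path #5: 10→12→8→5→11→6 push 2 @ unit cost 23 (adds 46)
total cost = 920

Minimum cost for 46 units: 920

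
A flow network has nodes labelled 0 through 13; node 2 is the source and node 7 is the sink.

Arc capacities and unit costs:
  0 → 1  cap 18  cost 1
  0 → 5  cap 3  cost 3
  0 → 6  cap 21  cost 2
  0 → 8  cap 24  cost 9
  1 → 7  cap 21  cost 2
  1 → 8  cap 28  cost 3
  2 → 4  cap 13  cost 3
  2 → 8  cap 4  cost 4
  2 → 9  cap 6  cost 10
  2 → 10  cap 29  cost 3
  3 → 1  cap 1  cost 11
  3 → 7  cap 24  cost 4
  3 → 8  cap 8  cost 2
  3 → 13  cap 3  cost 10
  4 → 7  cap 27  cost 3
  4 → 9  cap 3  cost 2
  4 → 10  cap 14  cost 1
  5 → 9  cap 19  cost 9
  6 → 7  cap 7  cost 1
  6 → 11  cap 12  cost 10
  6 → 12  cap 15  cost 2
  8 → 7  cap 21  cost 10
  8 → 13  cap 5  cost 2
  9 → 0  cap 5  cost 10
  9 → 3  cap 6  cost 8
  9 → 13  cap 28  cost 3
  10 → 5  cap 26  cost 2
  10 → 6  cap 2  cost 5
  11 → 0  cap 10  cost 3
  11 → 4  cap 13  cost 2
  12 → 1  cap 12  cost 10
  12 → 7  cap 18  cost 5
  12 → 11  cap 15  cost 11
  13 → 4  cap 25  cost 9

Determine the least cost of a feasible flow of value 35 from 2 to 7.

Minimum cost for 35 units: 564

shortest-cost path #1: 2→4→7 push 13 @ unit cost 6 (adds 78)
shortest-cost path #2: 2→10→6→7 push 2 @ unit cost 9 (adds 18)
shortest-cost path #3: 2→8→7 push 4 @ unit cost 14 (adds 56)
shortest-cost path #4: 2→9→3→7 push 6 @ unit cost 22 (adds 132)
shortest-cost path #5: 2→10→5→9→0→1→7 push 5 @ unit cost 27 (adds 135)
shortest-cost path #6: 2→10→5→9→13→4→7 push 5 @ unit cost 29 (adds 145)
total cost = 564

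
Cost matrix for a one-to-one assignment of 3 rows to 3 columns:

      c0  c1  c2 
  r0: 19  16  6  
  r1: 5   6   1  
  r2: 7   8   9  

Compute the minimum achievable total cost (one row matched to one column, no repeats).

Minimum assignment cost: 19

one of 2 optimal assignments: row0→col2 (cost 6), row1→col0 (cost 5), row2→col1 (cost 8)
total = 6 + 5 + 8 = 19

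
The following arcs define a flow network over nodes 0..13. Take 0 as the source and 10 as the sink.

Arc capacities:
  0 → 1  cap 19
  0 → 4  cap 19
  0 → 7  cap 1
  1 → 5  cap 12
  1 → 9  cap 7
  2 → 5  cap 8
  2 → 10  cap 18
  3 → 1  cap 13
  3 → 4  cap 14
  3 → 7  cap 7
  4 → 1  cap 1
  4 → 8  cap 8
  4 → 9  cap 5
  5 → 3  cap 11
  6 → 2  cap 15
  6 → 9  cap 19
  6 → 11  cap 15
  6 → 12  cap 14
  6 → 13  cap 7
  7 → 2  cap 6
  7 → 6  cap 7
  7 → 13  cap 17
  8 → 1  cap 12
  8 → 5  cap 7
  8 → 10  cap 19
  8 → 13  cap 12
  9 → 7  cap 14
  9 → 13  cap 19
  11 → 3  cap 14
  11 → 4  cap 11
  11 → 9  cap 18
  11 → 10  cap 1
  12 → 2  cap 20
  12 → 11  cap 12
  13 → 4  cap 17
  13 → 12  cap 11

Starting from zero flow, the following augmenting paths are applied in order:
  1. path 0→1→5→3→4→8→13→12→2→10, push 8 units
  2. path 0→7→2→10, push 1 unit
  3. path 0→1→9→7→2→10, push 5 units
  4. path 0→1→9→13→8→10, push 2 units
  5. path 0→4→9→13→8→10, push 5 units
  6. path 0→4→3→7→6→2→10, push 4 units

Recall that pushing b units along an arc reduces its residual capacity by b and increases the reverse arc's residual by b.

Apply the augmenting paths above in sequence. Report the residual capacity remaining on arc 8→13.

Residual capacity of (8,13): 11

after path 1 (0→1→5→3→4→8→13→12→2→10, push 8): res(8,13)=4
after path 2 (0→7→2→10, push 1): res(8,13)=4
after path 3 (0→1→9→7→2→10, push 5): res(8,13)=4
after path 4 (0→1→9→13→8→10, push 2): res(8,13)=6
after path 5 (0→4→9→13→8→10, push 5): res(8,13)=11
after path 6 (0→4→3→7→6→2→10, push 4): res(8,13)=11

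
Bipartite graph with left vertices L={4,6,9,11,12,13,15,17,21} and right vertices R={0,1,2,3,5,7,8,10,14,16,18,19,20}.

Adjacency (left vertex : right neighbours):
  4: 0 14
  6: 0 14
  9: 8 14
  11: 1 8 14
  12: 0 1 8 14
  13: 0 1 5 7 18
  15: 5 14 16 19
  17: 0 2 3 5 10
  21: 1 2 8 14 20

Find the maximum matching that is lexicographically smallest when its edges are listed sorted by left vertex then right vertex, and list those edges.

|M| = 8 (so the lex-smallest maximum matching has 8 edges)
process left vertices in ascending order; for each, take the smallest-labelled available neighbour that still permits 8 edges overall, or leave it unmatched if none does
lex-smallest matching: {4-0, 6-14, 9-8, 11-1, 13-5, 15-16, 17-2, 21-20}

Lex-smallest maximum matching: {(4,0), (6,14), (9,8), (11,1), (13,5), (15,16), (17,2), (21,20)}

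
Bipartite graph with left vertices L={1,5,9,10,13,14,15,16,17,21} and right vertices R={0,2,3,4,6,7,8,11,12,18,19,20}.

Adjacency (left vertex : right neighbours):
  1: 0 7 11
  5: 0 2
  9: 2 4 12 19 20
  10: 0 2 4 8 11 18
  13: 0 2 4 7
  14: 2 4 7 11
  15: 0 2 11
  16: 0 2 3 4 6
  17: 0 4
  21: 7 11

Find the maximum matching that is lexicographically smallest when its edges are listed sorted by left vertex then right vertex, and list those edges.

Lex-smallest maximum matching: {(1,0), (5,2), (9,12), (10,8), (13,4), (14,7), (15,11), (16,3)}

|M| = 8 (so the lex-smallest maximum matching has 8 edges)
process left vertices in ascending order; for each, take the smallest-labelled available neighbour that still permits 8 edges overall, or leave it unmatched if none does
lex-smallest matching: {1-0, 5-2, 9-12, 10-8, 13-4, 14-7, 15-11, 16-3}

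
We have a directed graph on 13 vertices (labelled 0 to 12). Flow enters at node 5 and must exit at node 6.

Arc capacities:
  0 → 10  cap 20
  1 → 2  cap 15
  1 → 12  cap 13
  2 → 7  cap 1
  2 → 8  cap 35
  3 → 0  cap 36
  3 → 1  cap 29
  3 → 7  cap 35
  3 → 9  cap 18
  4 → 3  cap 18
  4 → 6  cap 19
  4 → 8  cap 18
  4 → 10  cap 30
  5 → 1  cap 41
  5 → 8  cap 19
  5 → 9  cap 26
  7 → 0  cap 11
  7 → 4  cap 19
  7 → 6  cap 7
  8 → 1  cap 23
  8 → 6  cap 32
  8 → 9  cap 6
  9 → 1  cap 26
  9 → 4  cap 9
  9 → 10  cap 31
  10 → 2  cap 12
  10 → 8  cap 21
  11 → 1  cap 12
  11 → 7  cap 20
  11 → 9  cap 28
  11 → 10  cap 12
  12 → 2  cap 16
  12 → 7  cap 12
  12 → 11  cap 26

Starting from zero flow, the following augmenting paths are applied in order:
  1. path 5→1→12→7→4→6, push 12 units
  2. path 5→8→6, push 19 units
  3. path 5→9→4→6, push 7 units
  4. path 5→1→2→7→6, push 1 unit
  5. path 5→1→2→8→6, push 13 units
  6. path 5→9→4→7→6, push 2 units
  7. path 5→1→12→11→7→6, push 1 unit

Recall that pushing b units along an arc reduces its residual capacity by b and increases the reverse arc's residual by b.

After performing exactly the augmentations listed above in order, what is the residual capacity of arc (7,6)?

Residual capacity of (7,6): 3

after path 1 (5→1→12→7→4→6, push 12): res(7,6)=7
after path 2 (5→8→6, push 19): res(7,6)=7
after path 3 (5→9→4→6, push 7): res(7,6)=7
after path 4 (5→1→2→7→6, push 1): res(7,6)=6
after path 5 (5→1→2→8→6, push 13): res(7,6)=6
after path 6 (5→9→4→7→6, push 2): res(7,6)=4
after path 7 (5→1→12→11→7→6, push 1): res(7,6)=3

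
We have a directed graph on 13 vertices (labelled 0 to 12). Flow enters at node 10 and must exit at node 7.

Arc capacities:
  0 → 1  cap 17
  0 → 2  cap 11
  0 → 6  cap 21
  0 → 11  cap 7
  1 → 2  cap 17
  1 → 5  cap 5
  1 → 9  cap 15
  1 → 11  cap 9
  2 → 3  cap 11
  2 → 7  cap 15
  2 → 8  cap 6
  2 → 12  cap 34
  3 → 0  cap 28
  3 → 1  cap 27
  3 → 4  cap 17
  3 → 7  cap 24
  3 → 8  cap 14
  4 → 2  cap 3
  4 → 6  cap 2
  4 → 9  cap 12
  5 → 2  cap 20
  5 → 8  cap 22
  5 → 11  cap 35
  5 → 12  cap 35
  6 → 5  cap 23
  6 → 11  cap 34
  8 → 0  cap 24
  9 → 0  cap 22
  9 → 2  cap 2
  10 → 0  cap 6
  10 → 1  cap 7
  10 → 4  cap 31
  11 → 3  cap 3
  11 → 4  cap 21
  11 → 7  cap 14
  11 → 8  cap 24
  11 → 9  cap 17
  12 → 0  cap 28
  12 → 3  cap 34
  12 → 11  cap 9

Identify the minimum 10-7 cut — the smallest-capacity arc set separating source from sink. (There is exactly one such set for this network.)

augment #1: 10→0→2→7 push 6
augment #2: 10→1→2→7 push 7
augment #3: 10→4→2→7 push 2
augment #4: 10→4→2→3→7 push 1
augment #5: 10→4→6→11→7 push 2
augment #6: 10→4→9→0→11→7 push 7
augment #7: 10→4→9→2→3→7 push 2
augment #8: 10→4→9→0→1→11→7 push 3
max flow = 30; residual-reachable set from 10 gives S-side
cut edges (S→T): {(4,2), (4,6), (4,9), (10,0), (10,1)} total cap 30

Min-cut arcs: {(4,2), (4,6), (4,9), (10,0), (10,1)} (total capacity 30)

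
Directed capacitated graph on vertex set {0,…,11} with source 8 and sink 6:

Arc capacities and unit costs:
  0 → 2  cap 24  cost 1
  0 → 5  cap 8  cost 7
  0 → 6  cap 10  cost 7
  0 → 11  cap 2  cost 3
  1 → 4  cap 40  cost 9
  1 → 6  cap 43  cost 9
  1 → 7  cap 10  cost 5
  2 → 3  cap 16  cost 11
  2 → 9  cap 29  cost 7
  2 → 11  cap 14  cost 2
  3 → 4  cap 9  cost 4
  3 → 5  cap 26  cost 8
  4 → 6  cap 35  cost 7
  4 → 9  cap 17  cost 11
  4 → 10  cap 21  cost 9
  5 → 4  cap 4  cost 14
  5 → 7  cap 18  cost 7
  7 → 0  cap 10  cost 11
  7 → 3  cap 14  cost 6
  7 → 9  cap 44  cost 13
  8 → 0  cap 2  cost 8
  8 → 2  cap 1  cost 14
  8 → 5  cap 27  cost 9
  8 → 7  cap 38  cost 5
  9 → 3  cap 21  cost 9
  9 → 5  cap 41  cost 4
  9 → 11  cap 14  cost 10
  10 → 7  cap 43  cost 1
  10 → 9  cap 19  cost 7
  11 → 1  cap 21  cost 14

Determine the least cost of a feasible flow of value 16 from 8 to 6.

Minimum cost for 16 units: 343

shortest-cost path #1: 8→0→6 push 2 @ unit cost 15 (adds 30)
shortest-cost path #2: 8→7→3→4→6 push 9 @ unit cost 22 (adds 198)
shortest-cost path #3: 8→7→0→6 push 5 @ unit cost 23 (adds 115)
total cost = 343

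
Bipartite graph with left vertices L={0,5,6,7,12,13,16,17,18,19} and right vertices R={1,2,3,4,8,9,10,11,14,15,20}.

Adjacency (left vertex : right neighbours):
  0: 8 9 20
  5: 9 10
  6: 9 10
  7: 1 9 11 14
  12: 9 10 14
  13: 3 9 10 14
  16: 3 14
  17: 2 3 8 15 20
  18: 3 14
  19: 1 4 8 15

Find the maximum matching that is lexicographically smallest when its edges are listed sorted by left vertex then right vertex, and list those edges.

|M| = 8 (so the lex-smallest maximum matching has 8 edges)
process left vertices in ascending order; for each, take the smallest-labelled available neighbour that still permits 8 edges overall, or leave it unmatched if none does
lex-smallest matching: {0-8, 5-9, 6-10, 7-1, 12-14, 13-3, 17-2, 19-4}

Lex-smallest maximum matching: {(0,8), (5,9), (6,10), (7,1), (12,14), (13,3), (17,2), (19,4)}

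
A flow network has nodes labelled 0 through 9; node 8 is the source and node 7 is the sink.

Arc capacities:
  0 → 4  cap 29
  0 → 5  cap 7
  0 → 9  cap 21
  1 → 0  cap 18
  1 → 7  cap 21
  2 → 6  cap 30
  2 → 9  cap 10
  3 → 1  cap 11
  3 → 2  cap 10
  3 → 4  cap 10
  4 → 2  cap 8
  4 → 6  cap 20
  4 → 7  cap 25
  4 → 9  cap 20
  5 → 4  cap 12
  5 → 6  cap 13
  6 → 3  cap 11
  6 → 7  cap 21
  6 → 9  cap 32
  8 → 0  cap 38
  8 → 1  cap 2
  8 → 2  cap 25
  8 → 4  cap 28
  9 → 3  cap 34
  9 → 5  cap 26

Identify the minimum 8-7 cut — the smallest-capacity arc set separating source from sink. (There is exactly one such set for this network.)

augment #1: 8→1→7 push 2
augment #2: 8→4→7 push 25
augment #3: 8→2→6→7 push 21
augment #4: 8→0→9→3→1→7 push 11
max flow = 59; residual-reachable set from 8 gives S-side
cut edges (S→T): {(3,1), (4,7), (6,7), (8,1)} total cap 59

Min-cut arcs: {(3,1), (4,7), (6,7), (8,1)} (total capacity 59)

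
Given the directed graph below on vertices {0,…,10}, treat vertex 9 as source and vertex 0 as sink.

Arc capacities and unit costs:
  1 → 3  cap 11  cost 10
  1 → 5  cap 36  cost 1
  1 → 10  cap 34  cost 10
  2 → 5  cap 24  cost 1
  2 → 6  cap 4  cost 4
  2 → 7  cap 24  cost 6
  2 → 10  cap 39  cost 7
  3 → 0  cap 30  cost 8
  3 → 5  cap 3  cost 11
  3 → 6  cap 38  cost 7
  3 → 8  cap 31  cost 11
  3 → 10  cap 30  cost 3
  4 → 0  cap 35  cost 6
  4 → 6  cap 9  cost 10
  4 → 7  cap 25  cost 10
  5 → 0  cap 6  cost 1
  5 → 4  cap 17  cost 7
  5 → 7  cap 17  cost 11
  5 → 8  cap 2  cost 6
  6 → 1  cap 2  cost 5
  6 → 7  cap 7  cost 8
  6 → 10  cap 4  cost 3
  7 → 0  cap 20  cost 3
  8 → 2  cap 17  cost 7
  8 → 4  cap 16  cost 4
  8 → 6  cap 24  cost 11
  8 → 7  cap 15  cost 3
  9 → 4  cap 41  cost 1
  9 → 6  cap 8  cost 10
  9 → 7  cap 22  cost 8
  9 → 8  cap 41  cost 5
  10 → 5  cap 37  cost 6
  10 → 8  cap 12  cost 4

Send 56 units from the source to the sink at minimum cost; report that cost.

Minimum cost for 56 units: 479

shortest-cost path #1: 9→4→0 push 35 @ unit cost 7 (adds 245)
shortest-cost path #2: 9→7→0 push 20 @ unit cost 11 (adds 220)
shortest-cost path #3: 9→8→2→5→0 push 1 @ unit cost 14 (adds 14)
total cost = 479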